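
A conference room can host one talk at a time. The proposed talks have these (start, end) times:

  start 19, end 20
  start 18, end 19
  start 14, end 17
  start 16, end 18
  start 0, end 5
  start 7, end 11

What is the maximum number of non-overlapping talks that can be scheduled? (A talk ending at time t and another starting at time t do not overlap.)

Greedy by earliest finish: after sorting by end time, pick each interval compatible with the last pick.
By end time: (0,5), (7,11), (14,17), (16,18), (18,19), (19,20).
Pick (0,5); next start ≥ 5 → (7,11); next start ≥ 11 → (14,17); next start ≥ 17 → (18,19); next start ≥ 19 → (19,20).
Selected 5 talks.

5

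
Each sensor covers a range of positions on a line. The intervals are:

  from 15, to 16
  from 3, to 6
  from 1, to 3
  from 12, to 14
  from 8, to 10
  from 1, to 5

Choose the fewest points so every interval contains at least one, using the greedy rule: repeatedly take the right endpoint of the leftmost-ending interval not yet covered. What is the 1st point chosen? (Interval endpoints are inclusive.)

By right end: [1,3]  [1,5]  [3,6]  [8,10]  [12,14]  [15,16]
[1,3] uncovered → point at 3; [8,10] uncovered → point at 10; [12,14] uncovered → point at 14; [15,16] uncovered → point at 16.
Points: 3, 10, 14, 16 (4 total).

3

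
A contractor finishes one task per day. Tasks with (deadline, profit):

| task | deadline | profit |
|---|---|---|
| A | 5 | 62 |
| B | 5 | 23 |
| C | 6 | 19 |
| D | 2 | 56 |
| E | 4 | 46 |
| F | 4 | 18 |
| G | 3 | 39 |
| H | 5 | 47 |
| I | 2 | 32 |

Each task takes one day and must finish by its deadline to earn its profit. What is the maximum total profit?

Sort by profit descending; place each in the latest free slot ≤ its deadline.
By profit: A(d5,62), D(d2,56), H(d5,47), E(d4,46), G(d3,39), I(d2,32), B(d5,23), C(d6,19), F(d4,18)
A→slot 5; D→slot 2; H→slot 4; E→slot 3; G→slot 1; I skipped; B skipped; C→slot 6; F skipped.
Profit = 39 + 56 + 46 + 47 + 62 + 19 = 269

269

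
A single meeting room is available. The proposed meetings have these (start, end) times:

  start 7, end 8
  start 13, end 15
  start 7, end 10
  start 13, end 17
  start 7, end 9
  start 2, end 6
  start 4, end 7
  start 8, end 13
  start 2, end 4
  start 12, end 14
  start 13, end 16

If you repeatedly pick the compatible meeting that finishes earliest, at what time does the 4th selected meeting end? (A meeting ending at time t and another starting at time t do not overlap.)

Sort by end time and greedily take each interval whose start is ≥ the last chosen end.
By end time: (2,4), (2,6), (4,7), (7,8), (7,9), (7,10), (8,13), (12,14), (13,15), (13,16), (13,17).
Pick (2,4); next start ≥ 4 → (4,7); next start ≥ 7 → (7,8); next start ≥ 8 → (8,13); next start ≥ 13 → (13,15).
Selected: (2,4) (4,7) (7,8) (8,13) (13,15)

13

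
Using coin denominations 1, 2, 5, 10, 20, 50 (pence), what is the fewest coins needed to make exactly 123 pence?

5

123 − 2×50→23 − 1×20→3 − 1×2→1 − 1×1→0
Total coins = 2 + 1 + 1 + 1 = 5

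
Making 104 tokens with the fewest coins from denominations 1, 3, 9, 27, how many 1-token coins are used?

2

Use the largest denomination that fits, subtract, and repeat.
104 − 3×27→23 − 2×9→5 − 1×3→2 − 2×1→0
Count of 1: 2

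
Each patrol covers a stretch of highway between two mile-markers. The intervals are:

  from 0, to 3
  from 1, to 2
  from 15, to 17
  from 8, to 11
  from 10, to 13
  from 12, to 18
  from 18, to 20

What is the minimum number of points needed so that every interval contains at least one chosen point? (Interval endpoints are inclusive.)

Sort by right endpoint; whenever an interval is uncovered, place a point at its right end.
Sorted: [1,2] [0,3] [8,11] [10,13] [15,17] [12,18] [18,20]
{[1,2],[0,3]} hit by 2; {[8,11],[10,13]} hit by 11; {[15,17],[12,18]} hit by 17; {[18,20]} hit by 20.
Points: 2, 11, 17, 20 (4 total).

4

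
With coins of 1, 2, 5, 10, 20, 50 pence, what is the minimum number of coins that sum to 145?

Use the largest denomination that fits, subtract, and repeat.
145 = 2×50 + 2×20 + 1×5
Total coins = 2 + 2 + 1 = 5

5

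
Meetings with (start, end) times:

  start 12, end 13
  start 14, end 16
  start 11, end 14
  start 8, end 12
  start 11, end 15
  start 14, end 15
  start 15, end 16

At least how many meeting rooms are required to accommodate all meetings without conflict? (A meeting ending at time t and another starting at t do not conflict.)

3

Count concurrent intervals with a sweep; the peak is the room count.
starts: [8, 11, 11, 12, 14, 14, 15]
ends:   [12, 13, 14, 15, 15, 16, 16]
s8→1 s11→2 s11→3  — peak 3.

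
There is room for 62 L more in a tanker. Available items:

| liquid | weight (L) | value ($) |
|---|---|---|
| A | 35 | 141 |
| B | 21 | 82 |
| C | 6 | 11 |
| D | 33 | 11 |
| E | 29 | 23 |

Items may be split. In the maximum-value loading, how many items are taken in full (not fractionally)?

Sort by value per unit weight and fill in that order.
Ratios (sorted): A 4.03, B 3.90, C 1.83, E 0.79, D 0.33
take A (35 @ 141); take B (21 @ 82); take C (6 @ 11). Capacity used 62/62.
3 item(s) taken whole.

3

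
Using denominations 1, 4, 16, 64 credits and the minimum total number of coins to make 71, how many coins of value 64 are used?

71 = 1×64 + 1×4 + 3×1
Count of 64: 1

1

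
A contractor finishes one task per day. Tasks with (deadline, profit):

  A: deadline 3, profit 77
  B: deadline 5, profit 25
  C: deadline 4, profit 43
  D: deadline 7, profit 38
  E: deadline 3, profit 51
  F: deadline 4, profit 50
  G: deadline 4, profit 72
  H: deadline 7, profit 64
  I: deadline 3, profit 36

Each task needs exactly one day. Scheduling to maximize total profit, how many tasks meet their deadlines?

By profit: A(d3,77), G(d4,72), H(d7,64), E(d3,51), F(d4,50), C(d4,43), D(d7,38), I(d3,36), B(d5,25)
A→slot 3; G→slot 4; H→slot 7; E→slot 2; F→slot 1; C skipped; D→slot 6; I skipped; B→slot 5.
7 of 9 scheduled.

7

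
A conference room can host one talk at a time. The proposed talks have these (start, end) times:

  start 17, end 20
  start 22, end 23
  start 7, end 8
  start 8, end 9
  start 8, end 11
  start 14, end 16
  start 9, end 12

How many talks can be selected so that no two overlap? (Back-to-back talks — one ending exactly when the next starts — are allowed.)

Greedy by earliest finish: after sorting by end time, pick each interval compatible with the last pick.
Sorted by end: (7,8)  (8,9)  (8,11)  (9,12)  (14,16)  (17,20)  (22,23)
take (7,8); take (8,9); take (9,12); take (14,16); take (17,20); take (22,23).
Selected 6 talks.

6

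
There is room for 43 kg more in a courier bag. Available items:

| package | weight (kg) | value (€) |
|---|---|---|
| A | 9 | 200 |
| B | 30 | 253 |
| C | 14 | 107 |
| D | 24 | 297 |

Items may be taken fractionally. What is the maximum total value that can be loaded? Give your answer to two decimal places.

Sort by value per unit weight and fill in that order.
Order: A (200/9=22.22) > D (297/24=12.38) > B (253/30=8.43) > C (107/14=7.64)
Fill: take A (9 @ 200) → take D (24 @ 297) → take 10/30 of B → 84.33; 43/43 used.
Total value = 581.33

581.33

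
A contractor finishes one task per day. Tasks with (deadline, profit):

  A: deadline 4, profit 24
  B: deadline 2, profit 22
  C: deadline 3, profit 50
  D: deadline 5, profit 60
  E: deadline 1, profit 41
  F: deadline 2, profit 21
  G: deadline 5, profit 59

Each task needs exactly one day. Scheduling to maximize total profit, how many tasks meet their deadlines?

Sort by profit descending; place each in the latest free slot ≤ its deadline.
Profit order: D=60 G=59 C=50 E=41 A=24 B=22 F=21
Assign: D→slot 5, G→slot 4, C→slot 3, E→slot 1, A→slot 2, B skipped, F skipped.
Slots: [1:E] [2:A] [3:C] [4:G] [5:D]
5 of 7 scheduled.

5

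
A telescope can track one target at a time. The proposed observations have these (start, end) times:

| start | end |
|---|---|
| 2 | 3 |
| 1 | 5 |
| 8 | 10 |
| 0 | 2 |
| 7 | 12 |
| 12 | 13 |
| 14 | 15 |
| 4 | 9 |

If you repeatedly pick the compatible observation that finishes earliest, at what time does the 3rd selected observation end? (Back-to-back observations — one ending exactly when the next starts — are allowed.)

9

Sort by end time and greedily take each interval whose start is ≥ the last chosen end.
Sorted by end: (0,2)  (2,3)  (1,5)  (4,9)  (8,10)  (7,12)  (12,13)  (14,15)
take (0,2); take (2,3); take (4,9); skip (7,12); take (12,13); take (14,15).
Selected: (0,2) (2,3) (4,9) (12,13) (14,15)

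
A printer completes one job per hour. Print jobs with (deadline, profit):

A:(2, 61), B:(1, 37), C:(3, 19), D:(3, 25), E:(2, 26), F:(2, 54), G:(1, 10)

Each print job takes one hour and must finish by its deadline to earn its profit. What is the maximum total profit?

Sort by profit descending; place each in the latest free slot ≤ its deadline.
By profit: A(d2,61), F(d2,54), B(d1,37), E(d2,26), D(d3,25), C(d3,19), G(d1,10)
A→slot 2; F→slot 1; B skipped; E skipped; D→slot 3; C skipped; G skipped.
Profit = 54 + 61 + 25 = 140

140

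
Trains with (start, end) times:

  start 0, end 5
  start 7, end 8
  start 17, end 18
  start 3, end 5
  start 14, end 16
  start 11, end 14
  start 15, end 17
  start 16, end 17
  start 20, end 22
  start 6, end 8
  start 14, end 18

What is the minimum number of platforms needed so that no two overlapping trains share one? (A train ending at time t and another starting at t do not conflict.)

3

starts: [0, 3, 6, 7, 11, 14, 14, 15, 16, 17, 20]
ends:   [5, 5, 8, 8, 14, 16, 17, 17, 18, 18, 22]
s0→1 s3→2 e5→1 e5→0 s6→1 s7→2 e8→1 e8→0 s11→1 e14→0 s14→1 s14→2 s15→3  — peak 3.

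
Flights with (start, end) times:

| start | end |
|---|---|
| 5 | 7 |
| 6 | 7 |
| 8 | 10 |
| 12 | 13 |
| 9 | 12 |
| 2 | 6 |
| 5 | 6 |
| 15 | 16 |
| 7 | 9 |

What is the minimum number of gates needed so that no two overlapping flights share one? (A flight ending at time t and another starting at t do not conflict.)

3

The answer is the maximum number of intervals overlapping at any instant.
starts: [2, 5, 5, 6, 7, 8, 9, 12, 15]
ends:   [6, 6, 7, 7, 9, 10, 12, 13, 16]
s2→1 s5→2 s5→3  — peak 3.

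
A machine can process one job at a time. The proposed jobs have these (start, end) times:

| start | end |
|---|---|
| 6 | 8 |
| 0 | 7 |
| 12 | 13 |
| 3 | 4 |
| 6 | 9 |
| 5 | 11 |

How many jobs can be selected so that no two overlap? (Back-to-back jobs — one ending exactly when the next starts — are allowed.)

Order by finish time; keep every interval that doesn't clash with the previous kept one.
By end time: (3,4), (0,7), (6,8), (6,9), (5,11), (12,13).
Pick (3,4); next start ≥ 4 → (6,8); next start ≥ 8 → (12,13).
Selected 3 jobs.

3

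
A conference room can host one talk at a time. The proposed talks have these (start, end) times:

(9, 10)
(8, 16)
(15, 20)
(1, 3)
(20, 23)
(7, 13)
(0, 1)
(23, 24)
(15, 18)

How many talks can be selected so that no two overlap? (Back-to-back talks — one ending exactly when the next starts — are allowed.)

Order by finish time; keep every interval that doesn't clash with the previous kept one.
By end time: (0,1), (1,3), (9,10), (7,13), (8,16), (15,18), (15,20), (20,23), (23,24).
Pick (0,1); next start ≥ 1 → (1,3); next start ≥ 3 → (9,10); next start ≥ 10 → (15,18); next start ≥ 18 → (20,23); next start ≥ 23 → (23,24).
Selected 6 talks.

6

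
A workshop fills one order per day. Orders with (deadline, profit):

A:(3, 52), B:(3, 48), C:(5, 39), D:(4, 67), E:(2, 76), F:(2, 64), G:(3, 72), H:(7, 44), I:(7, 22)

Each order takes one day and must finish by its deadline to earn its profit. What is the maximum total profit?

384

By profit: E(d2,76), G(d3,72), D(d4,67), F(d2,64), A(d3,52), B(d3,48), H(d7,44), C(d5,39), I(d7,22)
E→slot 2; G→slot 3; D→slot 4; F→slot 1; A skipped; B skipped; H→slot 7; C→slot 5; I→slot 6.
Profit = 64 + 76 + 72 + 67 + 39 + 22 + 44 = 384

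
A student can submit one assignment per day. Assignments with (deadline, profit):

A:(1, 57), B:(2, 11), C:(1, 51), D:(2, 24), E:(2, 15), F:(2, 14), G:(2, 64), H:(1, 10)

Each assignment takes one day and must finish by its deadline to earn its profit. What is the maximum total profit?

By profit: G(d2,64), A(d1,57), C(d1,51), D(d2,24), E(d2,15), F(d2,14), B(d2,11), H(d1,10)
G→slot 2; A→slot 1; C skipped; D skipped; E skipped; F skipped; B skipped; H skipped.
Profit = 57 + 64 = 121

121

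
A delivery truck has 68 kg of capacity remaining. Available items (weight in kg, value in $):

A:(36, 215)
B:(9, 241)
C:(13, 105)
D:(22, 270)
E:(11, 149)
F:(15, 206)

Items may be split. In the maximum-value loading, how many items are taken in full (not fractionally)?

Sort by value per unit weight and fill in that order.
Order: B (241/9=26.78) > F (206/15=13.73) > E (149/11=13.55) > D (270/22=12.27) > C (105/13=8.08) > A (215/36=5.97)
Fill: take B (9 @ 241) → take F (15 @ 206) → take E (11 @ 149) → take D (22 @ 270) → take 11/13 of C → 88.85; 68/68 used.
4 item(s) taken whole; one partial (take 11/13 of C).

4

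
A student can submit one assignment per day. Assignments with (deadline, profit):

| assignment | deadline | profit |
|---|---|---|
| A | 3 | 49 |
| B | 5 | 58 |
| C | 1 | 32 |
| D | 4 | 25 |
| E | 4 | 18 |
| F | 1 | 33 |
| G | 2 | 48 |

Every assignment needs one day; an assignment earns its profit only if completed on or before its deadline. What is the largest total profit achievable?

Profit order: B=58 A=49 G=48 F=33 C=32 D=25 E=18
Assign: B→slot 5, A→slot 3, G→slot 2, F→slot 1, C skipped, D→slot 4, E skipped.
Slots: [1:F] [2:G] [3:A] [4:D] [5:B]
Profit = 33 + 48 + 49 + 25 + 58 = 213

213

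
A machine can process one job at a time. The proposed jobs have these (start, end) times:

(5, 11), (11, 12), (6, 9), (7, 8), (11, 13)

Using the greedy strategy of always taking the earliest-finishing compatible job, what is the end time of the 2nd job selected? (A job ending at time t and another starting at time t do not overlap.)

12

Greedy by earliest finish: after sorting by end time, pick each interval compatible with the last pick.
Sorted by end: (7,8)  (6,9)  (5,11)  (11,12)  (11,13)
take (7,8); take (11,12); skip (11,13).
Selected: (7,8) (11,12)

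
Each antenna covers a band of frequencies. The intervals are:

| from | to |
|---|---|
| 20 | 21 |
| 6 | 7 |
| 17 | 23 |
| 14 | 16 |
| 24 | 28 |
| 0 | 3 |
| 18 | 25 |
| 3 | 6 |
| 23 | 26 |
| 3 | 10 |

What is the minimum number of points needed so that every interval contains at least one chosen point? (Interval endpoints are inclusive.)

5

By right end: [0,3]  [3,6]  [6,7]  [3,10]  [14,16]  [20,21]  [17,23]  [18,25]  [23,26]  [24,28]
[0,3] uncovered → point at 3; [6,7] uncovered → point at 7; [14,16] uncovered → point at 16; [20,21] uncovered → point at 21; [23,26] uncovered → point at 26.
Points: 3, 7, 16, 21, 26 (5 total).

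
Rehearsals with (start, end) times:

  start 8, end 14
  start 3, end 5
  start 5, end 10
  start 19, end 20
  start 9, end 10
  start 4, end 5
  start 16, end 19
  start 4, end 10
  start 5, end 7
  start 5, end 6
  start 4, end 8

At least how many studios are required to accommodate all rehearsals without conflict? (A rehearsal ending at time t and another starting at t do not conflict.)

starts: [3, 4, 4, 4, 5, 5, 5, 8, 9, 16, 19]
ends:   [5, 5, 6, 7, 8, 10, 10, 10, 14, 19, 20]
s3→1 s4→2 s4→3 s4→4 e5→3 e5→2 s5→3 s5→4 s5→5  — peak 5.

5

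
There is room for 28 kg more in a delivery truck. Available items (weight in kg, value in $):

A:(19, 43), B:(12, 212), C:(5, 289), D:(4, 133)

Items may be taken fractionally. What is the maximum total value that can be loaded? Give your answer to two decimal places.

649.84

Greedy by value/weight ratio, highest first.
Ratios (sorted): C 57.80, D 33.25, B 17.67, A 2.26
take C (5 @ 289); take D (4 @ 133); take B (12 @ 212); take 7/19 of A → 15.84. Capacity used 28/28.
Total value = 649.84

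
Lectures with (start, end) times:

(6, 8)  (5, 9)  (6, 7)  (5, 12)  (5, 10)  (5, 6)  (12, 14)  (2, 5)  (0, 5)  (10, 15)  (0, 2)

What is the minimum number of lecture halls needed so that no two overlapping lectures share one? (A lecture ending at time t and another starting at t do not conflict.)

5

starts: [0, 0, 2, 5, 5, 5, 5, 6, 6, 10, 12]
ends:   [2, 5, 5, 6, 7, 8, 9, 10, 12, 14, 15]
s0→1 s0→2 e2→1 s2→2 e5→1 e5→0 s5→1 s5→2 s5→3 s5→4 e6→3 s6→4 s6→5  — peak 5.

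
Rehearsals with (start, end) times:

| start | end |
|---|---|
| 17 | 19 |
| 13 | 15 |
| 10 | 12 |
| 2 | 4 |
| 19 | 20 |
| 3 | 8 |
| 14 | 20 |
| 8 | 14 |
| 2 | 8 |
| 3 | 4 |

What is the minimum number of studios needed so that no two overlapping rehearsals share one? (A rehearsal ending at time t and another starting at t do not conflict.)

Count concurrent intervals with a sweep; the peak is the room count.
Events (time:±→running): 2:+→1 2:+→2 3:+→3 3:+→4 … peak 4.

4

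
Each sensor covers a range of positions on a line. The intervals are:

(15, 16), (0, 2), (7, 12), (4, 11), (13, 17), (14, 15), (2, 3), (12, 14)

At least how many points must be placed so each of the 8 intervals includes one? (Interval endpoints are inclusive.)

Process intervals by earliest right end; each time one isn't hit yet, stab at its right endpoint.
Sorted: [0,2] [2,3] [4,11] [7,12] [12,14] [14,15] [15,16] [13,17]
{[0,2],[2,3]} hit by 2; {[4,11],[7,12]} hit by 11; {[12,14],[14,15]} hit by 14; {[15,16],[13,17]} hit by 16.
Points: 2, 11, 14, 16 (4 total).

4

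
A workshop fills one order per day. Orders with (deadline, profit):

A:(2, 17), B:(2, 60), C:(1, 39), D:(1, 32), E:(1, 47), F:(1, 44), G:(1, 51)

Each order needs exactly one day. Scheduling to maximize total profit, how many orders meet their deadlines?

By profit: B(d2,60), G(d1,51), E(d1,47), F(d1,44), C(d1,39), D(d1,32), A(d2,17)
B→slot 2; G→slot 1; E skipped; F skipped; C skipped; D skipped; A skipped.
2 of 7 scheduled.

2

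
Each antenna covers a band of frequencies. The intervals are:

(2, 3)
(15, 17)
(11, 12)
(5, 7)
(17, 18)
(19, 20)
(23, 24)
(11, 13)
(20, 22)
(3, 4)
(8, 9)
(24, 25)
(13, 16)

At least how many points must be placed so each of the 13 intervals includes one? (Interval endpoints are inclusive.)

8

Sort by right endpoint; whenever an interval is uncovered, place a point at its right end.
By right end: [2,3]  [3,4]  [5,7]  [8,9]  [11,12]  [11,13]  [13,16]  [15,17]  [17,18]  [19,20]  [20,22]  [23,24]  [24,25]
[2,3] uncovered → point at 3; [5,7] uncovered → point at 7; [8,9] uncovered → point at 9; [11,12] uncovered → point at 12; [13,16] uncovered → point at 16; [17,18] uncovered → point at 18; [19,20] uncovered → point at 20; [23,24] uncovered → point at 24.
Points: 3, 7, 9, 12, 16, 18, 20, 24 (8 total).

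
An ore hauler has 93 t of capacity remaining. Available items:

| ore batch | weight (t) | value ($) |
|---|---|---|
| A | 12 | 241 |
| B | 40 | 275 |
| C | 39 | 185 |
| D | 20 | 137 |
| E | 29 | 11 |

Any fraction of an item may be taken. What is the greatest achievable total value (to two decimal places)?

Greedy by value/weight ratio, highest first.
Order: A (241/12=20.08) > B (275/40=6.88) > D (137/20=6.85) > C (185/39=4.74) > E (11/29=0.38)
Fill: take A (12 @ 241) → take B (40 @ 275) → take D (20 @ 137) → take 21/39 of C → 99.62; 93/93 used.
Total value = 752.62

752.62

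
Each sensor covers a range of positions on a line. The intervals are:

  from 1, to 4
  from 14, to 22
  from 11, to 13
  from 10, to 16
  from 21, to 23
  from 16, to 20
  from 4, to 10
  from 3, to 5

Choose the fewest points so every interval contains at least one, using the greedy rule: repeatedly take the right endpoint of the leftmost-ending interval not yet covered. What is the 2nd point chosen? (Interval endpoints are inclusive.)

13

Sort by right endpoint; whenever an interval is uncovered, place a point at its right end.
By right end: [1,4]  [3,5]  [4,10]  [11,13]  [10,16]  [16,20]  [14,22]  [21,23]
[1,4] uncovered → point at 4; [11,13] uncovered → point at 13; [16,20] uncovered → point at 20; [21,23] uncovered → point at 23.
Points: 4, 13, 20, 23 (4 total).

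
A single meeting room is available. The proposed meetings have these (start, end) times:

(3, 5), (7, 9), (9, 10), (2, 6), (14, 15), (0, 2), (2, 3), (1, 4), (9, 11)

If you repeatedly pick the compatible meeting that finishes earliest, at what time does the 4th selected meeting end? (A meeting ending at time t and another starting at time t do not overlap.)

Order by finish time; keep every interval that doesn't clash with the previous kept one.
Sorted by end: (0,2)  (2,3)  (1,4)  (3,5)  (2,6)  (7,9)  (9,10)  (9,11)  (14,15)
take (0,2); take (2,3); take (3,5); skip (2,6); take (7,9); take (9,10); skip (9,11); take (14,15).
Selected: (0,2) (2,3) (3,5) (7,9) (9,10) (14,15)

9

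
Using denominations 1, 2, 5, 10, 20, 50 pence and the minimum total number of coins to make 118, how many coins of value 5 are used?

Greedy: take as many of the largest coin as possible, then repeat with the remainder.
118 − 2×50→18 − 1×10→8 − 1×5→3 − 1×2→1 − 1×1→0
Count of 5: 1

1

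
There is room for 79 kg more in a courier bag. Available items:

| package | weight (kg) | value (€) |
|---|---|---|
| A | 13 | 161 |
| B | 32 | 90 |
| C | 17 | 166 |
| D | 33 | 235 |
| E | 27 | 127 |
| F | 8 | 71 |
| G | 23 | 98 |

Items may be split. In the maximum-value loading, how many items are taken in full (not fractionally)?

4

Greedy by value/weight ratio, highest first.
Ratios (sorted): A 12.38, C 9.76, F 8.88, D 7.12, E 4.70, G 4.26, B 2.81
take A (13 @ 161); take C (17 @ 166); take F (8 @ 71); take D (33 @ 235); take 8/27 of E → 37.63. Capacity used 79/79.
4 item(s) taken whole; one partial (take 8/27 of E).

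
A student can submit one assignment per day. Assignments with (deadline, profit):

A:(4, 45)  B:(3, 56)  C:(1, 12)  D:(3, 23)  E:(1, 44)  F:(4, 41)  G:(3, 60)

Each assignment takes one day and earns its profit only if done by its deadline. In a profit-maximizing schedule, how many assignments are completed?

4

Take jobs in profit order; each goes to the latest open slot no later than its deadline.
By profit: G(d3,60), B(d3,56), A(d4,45), E(d1,44), F(d4,41), D(d3,23), C(d1,12)
G→slot 3; B→slot 2; A→slot 4; E→slot 1; F skipped; D skipped; C skipped.
4 of 7 scheduled.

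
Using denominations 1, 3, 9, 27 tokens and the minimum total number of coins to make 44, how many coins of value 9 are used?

1

44 = 1×27 + 1×9 + 2×3 + 2×1
Count of 9: 1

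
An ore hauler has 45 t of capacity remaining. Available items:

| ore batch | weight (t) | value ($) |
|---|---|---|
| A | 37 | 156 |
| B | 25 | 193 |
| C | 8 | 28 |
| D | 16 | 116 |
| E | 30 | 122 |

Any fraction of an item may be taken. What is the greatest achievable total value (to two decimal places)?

Sort by value per unit weight and fill in that order.
Order: B (193/25=7.72) > D (116/16=7.25) > A (156/37=4.22) > E (122/30=4.07) > C (28/8=3.50)
Fill: take B (25 @ 193) → take D (16 @ 116) → take 4/37 of A → 16.86; 45/45 used.
Total value = 325.86

325.86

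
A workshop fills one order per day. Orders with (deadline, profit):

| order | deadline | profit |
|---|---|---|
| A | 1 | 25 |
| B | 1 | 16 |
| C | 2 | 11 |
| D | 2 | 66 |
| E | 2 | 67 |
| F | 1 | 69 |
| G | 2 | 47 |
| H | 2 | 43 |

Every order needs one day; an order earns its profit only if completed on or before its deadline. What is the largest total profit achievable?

136

Take jobs in profit order; each goes to the latest open slot no later than its deadline.
Profit order: F=69 E=67 D=66 G=47 H=43 A=25 B=16 C=11
Assign: F→slot 1, E→slot 2, D skipped, G skipped, H skipped, A skipped, B skipped, C skipped.
Slots: [1:F] [2:E]
Profit = 69 + 67 = 136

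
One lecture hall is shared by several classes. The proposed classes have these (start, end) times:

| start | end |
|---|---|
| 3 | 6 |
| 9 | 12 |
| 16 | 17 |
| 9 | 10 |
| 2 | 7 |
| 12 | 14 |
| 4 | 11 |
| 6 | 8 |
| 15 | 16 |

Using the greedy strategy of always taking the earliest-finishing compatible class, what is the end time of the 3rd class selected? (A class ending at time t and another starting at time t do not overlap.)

Order by finish time; keep every interval that doesn't clash with the previous kept one.
By end time: (3,6), (2,7), (6,8), (9,10), (4,11), (9,12), (12,14), (15,16), (16,17).
Pick (3,6); next start ≥ 6 → (6,8); next start ≥ 8 → (9,10); next start ≥ 10 → (12,14); next start ≥ 14 → (15,16); next start ≥ 16 → (16,17).
Selected: (3,6) (6,8) (9,10) (12,14) (15,16) (16,17)

10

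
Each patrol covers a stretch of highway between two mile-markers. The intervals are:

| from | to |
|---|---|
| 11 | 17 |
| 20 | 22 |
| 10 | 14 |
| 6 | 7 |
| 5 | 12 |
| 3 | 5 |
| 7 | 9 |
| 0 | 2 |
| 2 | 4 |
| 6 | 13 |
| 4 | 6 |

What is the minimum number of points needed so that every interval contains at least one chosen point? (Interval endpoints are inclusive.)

By right end: [0,2]  [2,4]  [3,5]  [4,6]  [6,7]  [7,9]  [5,12]  [6,13]  [10,14]  [11,17]  [20,22]
[0,2] uncovered → point at 2; [3,5] uncovered → point at 5; [6,7] uncovered → point at 7; [10,14] uncovered → point at 14; [20,22] uncovered → point at 22.
Points: 2, 5, 7, 14, 22 (5 total).

5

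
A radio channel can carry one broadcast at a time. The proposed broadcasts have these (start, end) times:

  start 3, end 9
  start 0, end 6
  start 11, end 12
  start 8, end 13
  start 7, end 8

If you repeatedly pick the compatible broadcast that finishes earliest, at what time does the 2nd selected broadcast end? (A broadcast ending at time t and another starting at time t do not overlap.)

Sort by end time and greedily take each interval whose start is ≥ the last chosen end.
By end time: (0,6), (7,8), (3,9), (11,12), (8,13).
Pick (0,6); next start ≥ 6 → (7,8); next start ≥ 8 → (11,12).
Selected: (0,6) (7,8) (11,12)

8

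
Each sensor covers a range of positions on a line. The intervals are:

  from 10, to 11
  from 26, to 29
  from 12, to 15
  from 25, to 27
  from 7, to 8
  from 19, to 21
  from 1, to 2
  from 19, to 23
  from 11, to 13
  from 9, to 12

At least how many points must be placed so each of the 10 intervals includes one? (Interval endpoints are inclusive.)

6

Sort by right endpoint; whenever an interval is uncovered, place a point at its right end.
By right end: [1,2]  [7,8]  [10,11]  [9,12]  [11,13]  [12,15]  [19,21]  [19,23]  [25,27]  [26,29]
[1,2] uncovered → point at 2; [7,8] uncovered → point at 8; [10,11] uncovered → point at 11; [12,15] uncovered → point at 15; [19,21] uncovered → point at 21; [25,27] uncovered → point at 27.
Points: 2, 8, 11, 15, 21, 27 (6 total).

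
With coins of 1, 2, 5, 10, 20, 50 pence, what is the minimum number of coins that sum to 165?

Greedy: take as many of the largest coin as possible, then repeat with the remainder.
165 − 3×50→15 − 1×10→5 − 1×5→0
Total coins = 3 + 1 + 1 = 5

5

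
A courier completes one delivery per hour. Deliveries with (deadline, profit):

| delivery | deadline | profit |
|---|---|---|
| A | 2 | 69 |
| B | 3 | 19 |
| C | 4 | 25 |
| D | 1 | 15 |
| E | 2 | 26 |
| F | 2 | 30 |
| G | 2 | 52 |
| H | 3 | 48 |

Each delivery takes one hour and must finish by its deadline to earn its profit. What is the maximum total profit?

Sort by profit descending; place each in the latest free slot ≤ its deadline.
Profit order: A=69 G=52 H=48 F=30 E=26 C=25 B=19 D=15
Assign: A→slot 2, G→slot 1, H→slot 3, F skipped, E skipped, C→slot 4, B skipped, D skipped.
Slots: [1:G] [2:A] [3:H] [4:C]
Profit = 52 + 69 + 48 + 25 = 194

194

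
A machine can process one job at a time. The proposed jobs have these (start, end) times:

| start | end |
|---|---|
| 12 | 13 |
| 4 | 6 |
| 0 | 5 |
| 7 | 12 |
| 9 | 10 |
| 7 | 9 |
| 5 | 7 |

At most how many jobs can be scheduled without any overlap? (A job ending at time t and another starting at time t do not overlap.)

Greedy by earliest finish: after sorting by end time, pick each interval compatible with the last pick.
By end time: (0,5), (4,6), (5,7), (7,9), (9,10), (7,12), (12,13).
Pick (0,5); next start ≥ 5 → (5,7); next start ≥ 7 → (7,9); next start ≥ 9 → (9,10); next start ≥ 10 → (12,13).
Selected 5 jobs.

5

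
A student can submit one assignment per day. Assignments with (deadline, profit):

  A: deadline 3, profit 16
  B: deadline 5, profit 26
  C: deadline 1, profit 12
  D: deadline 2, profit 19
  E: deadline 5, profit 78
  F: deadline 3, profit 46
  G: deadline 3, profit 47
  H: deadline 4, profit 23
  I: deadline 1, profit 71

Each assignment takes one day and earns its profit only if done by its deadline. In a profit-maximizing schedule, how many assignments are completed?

Sort by profit descending; place each in the latest free slot ≤ its deadline.
By profit: E(d5,78), I(d1,71), G(d3,47), F(d3,46), B(d5,26), H(d4,23), D(d2,19), A(d3,16), C(d1,12)
E→slot 5; I→slot 1; G→slot 3; F→slot 2; B→slot 4; H skipped; D skipped; A skipped; C skipped.
5 of 9 scheduled.

5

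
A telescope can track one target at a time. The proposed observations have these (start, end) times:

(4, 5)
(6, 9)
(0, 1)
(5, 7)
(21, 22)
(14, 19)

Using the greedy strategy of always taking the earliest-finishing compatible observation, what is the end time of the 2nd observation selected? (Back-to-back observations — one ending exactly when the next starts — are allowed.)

By end time: (0,1), (4,5), (5,7), (6,9), (14,19), (21,22).
Pick (0,1); next start ≥ 1 → (4,5); next start ≥ 5 → (5,7); next start ≥ 7 → (14,19); next start ≥ 19 → (21,22).
Selected: (0,1) (4,5) (5,7) (14,19) (21,22)

5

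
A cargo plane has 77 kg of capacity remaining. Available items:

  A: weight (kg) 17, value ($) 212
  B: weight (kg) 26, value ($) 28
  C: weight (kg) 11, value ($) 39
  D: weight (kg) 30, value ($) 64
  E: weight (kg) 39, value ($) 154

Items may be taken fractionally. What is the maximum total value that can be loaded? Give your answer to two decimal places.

426.33

Sort by value per unit weight and fill in that order.
Order: A (212/17=12.47) > E (154/39=3.95) > C (39/11=3.55) > D (64/30=2.13) > B (28/26=1.08)
Fill: take A (17 @ 212) → take E (39 @ 154) → take C (11 @ 39) → take 10/30 of D → 21.33; 77/77 used.
Total value = 426.33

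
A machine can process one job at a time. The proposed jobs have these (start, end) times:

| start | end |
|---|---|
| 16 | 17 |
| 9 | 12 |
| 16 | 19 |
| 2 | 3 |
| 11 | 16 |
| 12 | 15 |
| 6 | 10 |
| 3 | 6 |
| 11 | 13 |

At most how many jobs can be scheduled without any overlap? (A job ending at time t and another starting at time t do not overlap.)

5

By end time: (2,3), (3,6), (6,10), (9,12), (11,13), (12,15), (11,16), (16,17), (16,19).
Pick (2,3); next start ≥ 3 → (3,6); next start ≥ 6 → (6,10); next start ≥ 10 → (11,13); next start ≥ 13 → (16,17).
Selected 5 jobs.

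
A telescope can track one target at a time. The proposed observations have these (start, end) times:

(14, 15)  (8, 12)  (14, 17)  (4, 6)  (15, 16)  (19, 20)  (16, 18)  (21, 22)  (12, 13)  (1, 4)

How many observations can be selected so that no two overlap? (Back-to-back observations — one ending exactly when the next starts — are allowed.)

By end time: (1,4), (4,6), (8,12), (12,13), (14,15), (15,16), (14,17), (16,18), (19,20), (21,22).
Pick (1,4); next start ≥ 4 → (4,6); next start ≥ 6 → (8,12); next start ≥ 12 → (12,13); next start ≥ 13 → (14,15); next start ≥ 15 → (15,16); next start ≥ 16 → (16,18); next start ≥ 18 → (19,20); next start ≥ 20 → (21,22).
Selected 9 observations.

9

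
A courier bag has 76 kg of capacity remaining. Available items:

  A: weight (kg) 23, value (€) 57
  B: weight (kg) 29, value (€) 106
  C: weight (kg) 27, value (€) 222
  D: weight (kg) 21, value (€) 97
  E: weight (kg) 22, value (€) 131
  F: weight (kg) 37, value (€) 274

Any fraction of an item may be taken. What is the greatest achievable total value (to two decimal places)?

567.45

Sort by value per unit weight and fill in that order.
Order: C (222/27=8.22) > F (274/37=7.41) > E (131/22=5.95) > D (97/21=4.62) > B (106/29=3.66) > A (57/23=2.48)
Fill: take C (27 @ 222) → take F (37 @ 274) → take 12/22 of E → 71.45; 76/76 used.
Total value = 567.45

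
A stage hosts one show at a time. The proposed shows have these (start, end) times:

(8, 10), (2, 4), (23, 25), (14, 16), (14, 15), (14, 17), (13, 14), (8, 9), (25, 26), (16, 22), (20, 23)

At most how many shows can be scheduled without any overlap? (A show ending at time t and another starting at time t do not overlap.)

Sorted by end: (2,4)  (8,9)  (8,10)  (13,14)  (14,15)  (14,16)  (14,17)  (16,22)  (20,23)  (23,25)  (25,26)
take (2,4); take (8,9); take (13,14); take (14,15); take (16,22); skip (20,23); take (23,25); take (25,26).
Selected 7 shows.

7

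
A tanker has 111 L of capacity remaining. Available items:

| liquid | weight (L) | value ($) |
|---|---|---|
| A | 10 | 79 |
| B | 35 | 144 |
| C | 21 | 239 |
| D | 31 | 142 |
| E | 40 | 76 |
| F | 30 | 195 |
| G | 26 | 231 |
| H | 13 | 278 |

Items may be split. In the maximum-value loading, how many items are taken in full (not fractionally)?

Greedy by value/weight ratio, highest first.
Ratios (sorted): H 21.38, C 11.38, G 8.88, A 7.90, F 6.50, D 4.58, B 4.11, E 1.90
take H (13 @ 278); take C (21 @ 239); take G (26 @ 231); take A (10 @ 79); take F (30 @ 195); take 11/31 of D → 50.39. Capacity used 111/111.
5 item(s) taken whole; one partial (take 11/31 of D).

5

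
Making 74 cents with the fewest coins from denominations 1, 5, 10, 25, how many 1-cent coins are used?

4

Use the largest denomination that fits, subtract, and repeat.
74 − 2×25→24 − 2×10→4 − 4×1→0
Count of 1: 4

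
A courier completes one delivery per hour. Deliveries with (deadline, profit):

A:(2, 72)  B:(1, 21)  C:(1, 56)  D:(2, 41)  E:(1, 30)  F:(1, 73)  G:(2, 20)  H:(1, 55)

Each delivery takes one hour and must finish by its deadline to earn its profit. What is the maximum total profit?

145

Sort by profit descending; place each in the latest free slot ≤ its deadline.
By profit: F(d1,73), A(d2,72), C(d1,56), H(d1,55), D(d2,41), E(d1,30), B(d1,21), G(d2,20)
F→slot 1; A→slot 2; C skipped; H skipped; D skipped; E skipped; B skipped; G skipped.
Profit = 73 + 72 = 145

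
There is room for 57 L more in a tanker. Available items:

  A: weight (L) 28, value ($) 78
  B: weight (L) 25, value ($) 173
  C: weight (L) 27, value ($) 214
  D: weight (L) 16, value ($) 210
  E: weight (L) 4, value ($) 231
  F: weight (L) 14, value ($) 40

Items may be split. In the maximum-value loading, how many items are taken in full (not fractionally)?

3

Sort by value per unit weight and fill in that order.
Order: E (231/4=57.75) > D (210/16=13.12) > C (214/27=7.93) > B (173/25=6.92) > F (40/14=2.86) > A (78/28=2.79)
Fill: take E (4 @ 231) → take D (16 @ 210) → take C (27 @ 214) → take 10/25 of B → 69.20; 57/57 used.
3 item(s) taken whole; one partial (take 10/25 of B).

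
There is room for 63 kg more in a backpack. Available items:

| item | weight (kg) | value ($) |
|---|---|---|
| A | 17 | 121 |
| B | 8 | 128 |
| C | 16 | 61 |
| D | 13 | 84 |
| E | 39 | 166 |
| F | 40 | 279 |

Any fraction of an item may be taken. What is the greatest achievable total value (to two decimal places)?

Order: B (128/8=16.00) > A (121/17=7.12) > F (279/40=6.97) > D (84/13=6.46) > E (166/39=4.26) > C (61/16=3.81)
Fill: take B (8 @ 128) → take A (17 @ 121) → take 38/40 of F → 265.05; 63/63 used.
Total value = 514.05

514.05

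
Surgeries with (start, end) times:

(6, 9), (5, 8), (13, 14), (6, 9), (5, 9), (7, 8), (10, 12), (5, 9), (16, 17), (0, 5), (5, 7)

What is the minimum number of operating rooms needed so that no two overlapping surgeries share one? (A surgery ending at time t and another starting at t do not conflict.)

6

Events (time:±→running): 0:+→1 5:-→0 5:+→1 5:+→2 5:+→3 5:+→4 6:+→5 6:+→6 … peak 6.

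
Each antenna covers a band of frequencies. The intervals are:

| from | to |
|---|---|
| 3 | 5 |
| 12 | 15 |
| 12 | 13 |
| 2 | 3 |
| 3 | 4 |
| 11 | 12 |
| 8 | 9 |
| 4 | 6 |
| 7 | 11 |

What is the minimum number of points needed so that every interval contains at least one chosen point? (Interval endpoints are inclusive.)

Sorted: [2,3] [3,4] [3,5] [4,6] [8,9] [7,11] [11,12] [12,13] [12,15]
{[2,3],[3,4],[3,5]} hit by 3; {[4,6]} hit by 6; {[8,9],[7,11]} hit by 9; {[11,12],[12,13],[12,15]} hit by 12.
Points: 3, 6, 9, 12 (4 total).

4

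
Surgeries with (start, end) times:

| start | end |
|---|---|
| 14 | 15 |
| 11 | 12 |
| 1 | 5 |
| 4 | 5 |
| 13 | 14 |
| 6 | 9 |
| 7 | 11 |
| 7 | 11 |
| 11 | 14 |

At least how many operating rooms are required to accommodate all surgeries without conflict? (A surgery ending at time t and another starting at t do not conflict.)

3

The answer is the maximum number of intervals overlapping at any instant.
Events (time:±→running): 1:+→1 4:+→2 5:-→1 5:-→0 6:+→1 7:+→2 7:+→3 … peak 3.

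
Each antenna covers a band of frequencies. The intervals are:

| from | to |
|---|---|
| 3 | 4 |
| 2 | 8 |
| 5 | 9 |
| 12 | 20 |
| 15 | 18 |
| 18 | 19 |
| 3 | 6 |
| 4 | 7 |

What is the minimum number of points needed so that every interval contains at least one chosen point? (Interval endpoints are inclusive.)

3

Sort by right endpoint; whenever an interval is uncovered, place a point at its right end.
Sorted: [3,4] [3,6] [4,7] [2,8] [5,9] [15,18] [18,19] [12,20]
{[3,4],[3,6],[4,7],[2,8]} hit by 4; {[5,9]} hit by 9; {[15,18],[18,19],[12,20]} hit by 18.
Points: 4, 9, 18 (3 total).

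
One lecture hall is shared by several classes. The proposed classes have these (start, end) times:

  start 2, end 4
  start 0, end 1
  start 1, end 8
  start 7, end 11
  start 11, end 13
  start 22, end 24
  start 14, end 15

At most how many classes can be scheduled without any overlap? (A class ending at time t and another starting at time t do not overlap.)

Greedy by earliest finish: after sorting by end time, pick each interval compatible with the last pick.
By end time: (0,1), (2,4), (1,8), (7,11), (11,13), (14,15), (22,24).
Pick (0,1); next start ≥ 1 → (2,4); next start ≥ 4 → (7,11); next start ≥ 11 → (11,13); next start ≥ 13 → (14,15); next start ≥ 15 → (22,24).
Selected 6 classes.

6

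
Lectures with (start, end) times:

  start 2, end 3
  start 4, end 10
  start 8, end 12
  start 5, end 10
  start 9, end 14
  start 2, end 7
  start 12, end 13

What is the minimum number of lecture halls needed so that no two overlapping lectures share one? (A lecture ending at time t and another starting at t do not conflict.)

Events (time:±→running): 2:+→1 2:+→2 3:-→1 4:+→2 5:+→3 7:-→2 8:+→3 9:+→4 … peak 4.

4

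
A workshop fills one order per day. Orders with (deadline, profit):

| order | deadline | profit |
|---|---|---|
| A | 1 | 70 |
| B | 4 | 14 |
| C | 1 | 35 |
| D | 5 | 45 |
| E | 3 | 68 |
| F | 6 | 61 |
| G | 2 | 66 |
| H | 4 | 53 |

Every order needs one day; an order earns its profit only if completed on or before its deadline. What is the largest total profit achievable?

By profit: A(d1,70), E(d3,68), G(d2,66), F(d6,61), H(d4,53), D(d5,45), C(d1,35), B(d4,14)
A→slot 1; E→slot 3; G→slot 2; F→slot 6; H→slot 4; D→slot 5; C skipped; B skipped.
Profit = 70 + 66 + 68 + 53 + 45 + 61 = 363

363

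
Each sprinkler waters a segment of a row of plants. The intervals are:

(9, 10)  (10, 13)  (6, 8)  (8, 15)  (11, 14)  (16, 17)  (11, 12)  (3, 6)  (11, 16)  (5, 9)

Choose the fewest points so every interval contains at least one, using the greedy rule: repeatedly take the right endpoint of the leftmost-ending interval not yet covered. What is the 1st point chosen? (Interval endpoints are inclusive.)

6

Process intervals by earliest right end; each time one isn't hit yet, stab at its right endpoint.
Sorted: [3,6] [6,8] [5,9] [9,10] [11,12] [10,13] [11,14] [8,15] [11,16] [16,17]
{[3,6],[6,8],[5,9]} hit by 6; {[9,10]} hit by 10; {[11,12],[10,13],[11,14],[8,15],[11,16]} hit by 12; {[16,17]} hit by 17.
Points: 6, 10, 12, 17 (4 total).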